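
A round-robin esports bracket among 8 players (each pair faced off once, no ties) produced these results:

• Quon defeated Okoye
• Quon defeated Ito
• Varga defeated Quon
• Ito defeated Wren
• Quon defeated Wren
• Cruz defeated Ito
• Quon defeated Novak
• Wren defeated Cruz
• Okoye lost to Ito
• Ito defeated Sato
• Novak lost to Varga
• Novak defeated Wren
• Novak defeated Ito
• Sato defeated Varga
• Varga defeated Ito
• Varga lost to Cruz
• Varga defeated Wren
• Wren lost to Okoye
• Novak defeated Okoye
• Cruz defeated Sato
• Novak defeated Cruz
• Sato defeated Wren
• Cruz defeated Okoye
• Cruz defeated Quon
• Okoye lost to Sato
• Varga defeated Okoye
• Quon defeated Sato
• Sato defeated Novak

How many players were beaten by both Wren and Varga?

0

Wren beat: Cruz.
Varga beat: Ito, Wren, Okoye, Quon, Novak.
No one was beaten by both.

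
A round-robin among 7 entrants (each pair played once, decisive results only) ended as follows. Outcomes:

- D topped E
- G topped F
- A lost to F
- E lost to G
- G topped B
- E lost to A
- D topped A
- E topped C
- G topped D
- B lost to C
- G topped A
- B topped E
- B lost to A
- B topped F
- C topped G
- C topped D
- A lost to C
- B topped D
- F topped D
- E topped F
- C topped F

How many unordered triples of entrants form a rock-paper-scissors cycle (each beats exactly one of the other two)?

Win totals: A 2, B 3, C 5, D 2, E 2, F 2, G 5.
An entrant with w wins dominates both others in C(w,2) triples; summing gives 1 + 3 + 10 + 1 + 1 + 1 + 10 = 27 transitive triples.
Total triples C(7,3) = 35, so cyclic triples = 35 − 27 = 8.

8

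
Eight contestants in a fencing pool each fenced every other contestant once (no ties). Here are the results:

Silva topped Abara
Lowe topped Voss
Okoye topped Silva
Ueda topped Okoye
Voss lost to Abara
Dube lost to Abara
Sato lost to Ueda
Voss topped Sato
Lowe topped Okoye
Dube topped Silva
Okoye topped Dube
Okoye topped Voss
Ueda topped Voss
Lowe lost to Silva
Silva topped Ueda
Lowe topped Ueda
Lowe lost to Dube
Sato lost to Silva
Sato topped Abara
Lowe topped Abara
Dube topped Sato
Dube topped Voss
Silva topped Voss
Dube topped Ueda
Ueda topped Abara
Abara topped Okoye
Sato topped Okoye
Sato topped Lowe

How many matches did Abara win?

3

Abara's results: beat Dube, Okoye, Voss; lost to Ueda, Sato, Lowe, Silva.
That is 3 wins.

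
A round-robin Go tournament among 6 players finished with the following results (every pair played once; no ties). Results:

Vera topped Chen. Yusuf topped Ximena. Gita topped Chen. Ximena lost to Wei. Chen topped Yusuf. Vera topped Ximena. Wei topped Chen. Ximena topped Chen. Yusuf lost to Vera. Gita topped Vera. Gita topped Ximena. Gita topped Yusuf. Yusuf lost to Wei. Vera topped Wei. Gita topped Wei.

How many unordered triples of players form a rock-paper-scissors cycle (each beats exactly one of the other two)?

Of the C(6,3) = 20 triples, the cyclic ones are: {Ximena, Yusuf, Chen}.
That is 1.

1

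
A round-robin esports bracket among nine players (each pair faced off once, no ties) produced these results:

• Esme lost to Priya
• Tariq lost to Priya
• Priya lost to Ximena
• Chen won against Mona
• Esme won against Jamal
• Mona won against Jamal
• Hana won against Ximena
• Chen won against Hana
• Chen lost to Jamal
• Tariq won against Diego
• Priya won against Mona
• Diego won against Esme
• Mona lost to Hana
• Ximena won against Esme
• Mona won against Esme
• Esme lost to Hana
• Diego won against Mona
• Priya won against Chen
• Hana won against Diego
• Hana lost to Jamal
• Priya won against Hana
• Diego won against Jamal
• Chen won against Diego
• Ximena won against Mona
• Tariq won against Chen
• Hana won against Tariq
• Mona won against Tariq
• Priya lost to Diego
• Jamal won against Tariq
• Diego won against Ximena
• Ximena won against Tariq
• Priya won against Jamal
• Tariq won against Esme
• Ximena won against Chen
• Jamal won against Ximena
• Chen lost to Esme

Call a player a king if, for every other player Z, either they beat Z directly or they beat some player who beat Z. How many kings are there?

Mona cannot reach Priya in two steps.
Tariq reaches everyone (king).
Esme cannot reach Priya in two steps.
Jamal reaches everyone (king).
Ximena reaches everyone (king).
Priya reaches everyone (king).
Diego reaches everyone (king).
Hana reaches everyone (king).
Chen reaches everyone (king).
Kings: Tariq, Jamal, Ximena, Priya, Diego, Hana, Chen — 7.

7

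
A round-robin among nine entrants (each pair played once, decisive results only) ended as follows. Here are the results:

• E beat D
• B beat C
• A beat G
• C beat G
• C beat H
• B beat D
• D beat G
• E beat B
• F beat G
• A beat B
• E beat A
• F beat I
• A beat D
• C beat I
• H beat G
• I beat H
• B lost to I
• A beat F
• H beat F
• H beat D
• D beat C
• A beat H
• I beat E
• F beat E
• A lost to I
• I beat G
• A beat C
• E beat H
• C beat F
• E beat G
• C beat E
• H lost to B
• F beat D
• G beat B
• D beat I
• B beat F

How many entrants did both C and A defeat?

C beat: E, F, G, H, I.
A beat: B, C, D, F, G, H.
Both beat: F, G, H — 3.

3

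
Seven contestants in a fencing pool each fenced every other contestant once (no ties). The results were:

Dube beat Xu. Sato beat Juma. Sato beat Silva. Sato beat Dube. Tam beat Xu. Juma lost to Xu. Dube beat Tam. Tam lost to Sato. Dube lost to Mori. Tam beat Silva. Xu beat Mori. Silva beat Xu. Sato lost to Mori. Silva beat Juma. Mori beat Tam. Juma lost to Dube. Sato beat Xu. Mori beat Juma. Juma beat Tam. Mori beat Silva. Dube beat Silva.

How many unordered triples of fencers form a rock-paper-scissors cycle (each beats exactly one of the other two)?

6

Win totals: Juma 1, Dube 4, Silva 2, Mori 5, Xu 2, Sato 5, Tam 2.
A fencer with w wins dominates both others in C(w,2) triples; summing gives 0 + 6 + 1 + 10 + 1 + 10 + 1 = 29 transitive triples.
Total triples C(7,3) = 35, so cyclic triples = 35 − 29 = 6.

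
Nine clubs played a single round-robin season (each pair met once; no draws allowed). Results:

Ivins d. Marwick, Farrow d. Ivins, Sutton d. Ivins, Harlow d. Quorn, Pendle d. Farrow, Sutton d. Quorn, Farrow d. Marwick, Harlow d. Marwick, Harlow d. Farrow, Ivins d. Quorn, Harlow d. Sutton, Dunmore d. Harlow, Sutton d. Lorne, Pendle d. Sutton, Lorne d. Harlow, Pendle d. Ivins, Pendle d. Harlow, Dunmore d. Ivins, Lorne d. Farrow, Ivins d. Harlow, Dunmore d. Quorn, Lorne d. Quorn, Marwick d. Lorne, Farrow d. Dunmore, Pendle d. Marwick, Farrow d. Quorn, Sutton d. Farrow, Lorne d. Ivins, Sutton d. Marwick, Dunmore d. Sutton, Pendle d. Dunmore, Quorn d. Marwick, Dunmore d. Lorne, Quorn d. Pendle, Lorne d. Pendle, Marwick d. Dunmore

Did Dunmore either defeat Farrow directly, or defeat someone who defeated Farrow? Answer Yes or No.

Yes

Dunmore did not beat Farrow directly.
Dunmore beat Harlow, Sutton, Quorn, Lorne, Ivins. Of those, Harlow beat Farrow.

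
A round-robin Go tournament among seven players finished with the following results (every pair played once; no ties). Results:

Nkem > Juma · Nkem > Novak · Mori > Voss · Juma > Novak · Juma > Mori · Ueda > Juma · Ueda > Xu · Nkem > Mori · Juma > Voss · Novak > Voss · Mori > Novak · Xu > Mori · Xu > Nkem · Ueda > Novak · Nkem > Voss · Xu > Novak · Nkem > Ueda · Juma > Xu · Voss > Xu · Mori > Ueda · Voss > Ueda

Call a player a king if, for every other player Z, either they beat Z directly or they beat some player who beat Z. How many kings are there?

Xu reaches everyone (king).
Mori cannot reach Nkem in two steps.
Nkem reaches everyone (king).
Novak cannot reach Mori, Nkem, Juma in two steps.
Ueda reaches everyone (king).
Juma reaches everyone (king).
Voss reaches everyone (king).
Kings: Xu, Nkem, Ueda, Juma, Voss — 5.

5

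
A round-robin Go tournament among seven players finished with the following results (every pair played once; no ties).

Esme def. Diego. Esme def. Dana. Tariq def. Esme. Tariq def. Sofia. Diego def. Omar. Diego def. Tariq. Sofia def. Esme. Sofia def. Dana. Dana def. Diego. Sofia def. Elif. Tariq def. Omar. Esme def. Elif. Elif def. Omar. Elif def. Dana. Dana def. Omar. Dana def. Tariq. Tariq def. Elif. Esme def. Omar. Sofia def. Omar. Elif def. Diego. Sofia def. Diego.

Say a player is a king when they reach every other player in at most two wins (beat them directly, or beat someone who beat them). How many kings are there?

Dana reaches everyone (king).
Esme cannot reach Sofia in two steps.
Elif cannot reach Esme, Sofia in two steps.
Omar cannot reach Dana, Esme, Elif, Diego, Sofia, Tariq in two steps.
Diego cannot reach Dana in two steps.
Sofia reaches everyone (king).
Tariq reaches everyone (king).
Kings: Dana, Sofia, Tariq — 3.

3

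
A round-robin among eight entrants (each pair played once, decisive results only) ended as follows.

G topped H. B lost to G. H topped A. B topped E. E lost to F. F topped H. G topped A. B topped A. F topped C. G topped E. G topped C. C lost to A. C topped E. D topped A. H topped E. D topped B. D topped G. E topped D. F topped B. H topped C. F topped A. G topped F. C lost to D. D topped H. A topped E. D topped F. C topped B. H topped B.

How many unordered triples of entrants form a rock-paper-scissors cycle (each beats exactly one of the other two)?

Win totals: A 2, B 2, C 2, D 6, E 1, F 5, G 6, H 4.
An entrant with w wins dominates both others in C(w,2) triples; summing gives 1 + 1 + 1 + 15 + 0 + 10 + 15 + 6 = 49 transitive triples.
Total triples C(8,3) = 56, so cyclic triples = 56 − 49 = 7.

7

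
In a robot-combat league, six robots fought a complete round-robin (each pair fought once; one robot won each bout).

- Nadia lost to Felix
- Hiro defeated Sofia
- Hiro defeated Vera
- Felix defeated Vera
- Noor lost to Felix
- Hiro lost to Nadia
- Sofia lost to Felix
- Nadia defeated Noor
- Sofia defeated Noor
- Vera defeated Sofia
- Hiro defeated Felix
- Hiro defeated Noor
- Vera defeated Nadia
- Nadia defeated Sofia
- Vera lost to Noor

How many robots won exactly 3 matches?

Win totals: Vera 2, Sofia 1, Noor 1, Nadia 3, Hiro 4, Felix 4.
Exactly 3: Nadia — 1 robot.

1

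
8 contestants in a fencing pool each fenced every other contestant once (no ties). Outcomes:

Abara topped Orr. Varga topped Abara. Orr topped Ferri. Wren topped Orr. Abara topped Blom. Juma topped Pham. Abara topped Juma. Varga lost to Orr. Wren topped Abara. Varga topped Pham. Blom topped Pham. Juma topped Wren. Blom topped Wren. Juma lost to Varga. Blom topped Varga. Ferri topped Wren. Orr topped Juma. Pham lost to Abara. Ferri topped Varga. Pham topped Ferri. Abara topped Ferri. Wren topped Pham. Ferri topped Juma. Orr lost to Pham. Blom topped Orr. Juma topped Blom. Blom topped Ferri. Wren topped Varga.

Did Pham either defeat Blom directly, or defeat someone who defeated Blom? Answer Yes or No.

No

Pham did not beat Blom directly.
Pham beat Ferri, Orr, but each of them lost to Blom. No two-step path.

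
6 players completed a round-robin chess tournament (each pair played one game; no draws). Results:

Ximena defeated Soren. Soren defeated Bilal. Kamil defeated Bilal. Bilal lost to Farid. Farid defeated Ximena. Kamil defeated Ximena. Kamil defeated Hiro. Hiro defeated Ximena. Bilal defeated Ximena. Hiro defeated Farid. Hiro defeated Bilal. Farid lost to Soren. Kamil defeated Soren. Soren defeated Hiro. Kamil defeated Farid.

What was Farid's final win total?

Farid's results: beat Bilal, Ximena; lost to Hiro, Soren, Kamil.
That is 2 wins.

2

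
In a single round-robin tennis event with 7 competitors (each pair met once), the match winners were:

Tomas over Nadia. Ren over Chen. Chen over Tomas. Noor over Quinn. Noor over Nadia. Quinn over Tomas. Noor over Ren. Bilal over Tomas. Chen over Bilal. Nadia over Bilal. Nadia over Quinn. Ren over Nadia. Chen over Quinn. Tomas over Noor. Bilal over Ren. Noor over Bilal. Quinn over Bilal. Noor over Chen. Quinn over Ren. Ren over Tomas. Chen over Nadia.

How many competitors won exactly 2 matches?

Win totals: Bilal 2, Ren 3, Noor 5, Nadia 2, Quinn 3, Chen 4, Tomas 2.
Exactly 2: Bilal, Nadia, Tomas — 3 competitors.

3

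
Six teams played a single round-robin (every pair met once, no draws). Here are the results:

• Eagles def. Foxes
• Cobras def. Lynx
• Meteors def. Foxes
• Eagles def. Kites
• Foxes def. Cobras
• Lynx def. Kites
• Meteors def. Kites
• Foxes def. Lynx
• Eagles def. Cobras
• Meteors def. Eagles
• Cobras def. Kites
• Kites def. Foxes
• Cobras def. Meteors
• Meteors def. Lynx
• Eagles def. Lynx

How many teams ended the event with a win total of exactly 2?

Win totals: Foxes 2, Kites 1, Cobras 3, Meteors 4, Eagles 4, Lynx 1.
Exactly 2: Foxes — 1 team.

1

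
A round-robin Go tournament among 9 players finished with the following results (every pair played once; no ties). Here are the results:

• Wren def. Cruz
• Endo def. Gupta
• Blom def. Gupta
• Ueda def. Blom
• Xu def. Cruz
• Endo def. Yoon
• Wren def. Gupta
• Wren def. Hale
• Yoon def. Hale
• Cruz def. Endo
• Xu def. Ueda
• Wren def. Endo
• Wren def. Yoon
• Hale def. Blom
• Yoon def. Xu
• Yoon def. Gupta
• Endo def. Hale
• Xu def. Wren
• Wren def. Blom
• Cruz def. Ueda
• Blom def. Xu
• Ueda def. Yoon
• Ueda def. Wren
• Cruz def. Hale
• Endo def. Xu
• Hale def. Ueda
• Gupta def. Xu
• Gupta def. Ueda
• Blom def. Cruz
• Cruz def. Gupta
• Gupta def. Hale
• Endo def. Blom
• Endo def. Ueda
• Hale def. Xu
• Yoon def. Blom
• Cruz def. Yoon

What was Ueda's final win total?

Ueda's results: beat Yoon, Blom, Wren; lost to Gupta, Endo, Xu, Hale, Cruz.
That is 3 wins.

3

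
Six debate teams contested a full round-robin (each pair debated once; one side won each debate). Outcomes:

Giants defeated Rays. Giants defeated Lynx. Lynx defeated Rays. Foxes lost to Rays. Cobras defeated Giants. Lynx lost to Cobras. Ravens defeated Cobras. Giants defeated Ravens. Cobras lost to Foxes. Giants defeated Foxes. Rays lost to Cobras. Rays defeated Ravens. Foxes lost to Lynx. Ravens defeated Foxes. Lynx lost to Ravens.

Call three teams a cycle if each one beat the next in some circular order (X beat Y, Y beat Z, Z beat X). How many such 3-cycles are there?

6

Of the C(6,3) = 20 triples, the cyclic ones are: {Ravens, Lynx, Rays}; {Ravens, Cobras, Rays}; {Ravens, Cobras, Giants}; {Foxes, Lynx, Cobras}; {Foxes, Cobras, Rays}; {Foxes, Cobras, Giants}.
That is 6.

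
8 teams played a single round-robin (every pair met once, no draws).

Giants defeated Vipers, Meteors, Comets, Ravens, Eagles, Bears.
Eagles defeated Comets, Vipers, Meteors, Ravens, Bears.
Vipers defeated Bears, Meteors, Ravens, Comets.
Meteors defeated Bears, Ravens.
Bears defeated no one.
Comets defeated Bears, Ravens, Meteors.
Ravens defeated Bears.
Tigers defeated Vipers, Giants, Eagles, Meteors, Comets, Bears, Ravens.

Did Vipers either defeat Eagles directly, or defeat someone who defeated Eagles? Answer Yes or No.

No

Vipers did not beat Eagles directly.
Vipers beat Ravens, Comets, Bears, Meteors, but each of them lost to Eagles. No two-step path.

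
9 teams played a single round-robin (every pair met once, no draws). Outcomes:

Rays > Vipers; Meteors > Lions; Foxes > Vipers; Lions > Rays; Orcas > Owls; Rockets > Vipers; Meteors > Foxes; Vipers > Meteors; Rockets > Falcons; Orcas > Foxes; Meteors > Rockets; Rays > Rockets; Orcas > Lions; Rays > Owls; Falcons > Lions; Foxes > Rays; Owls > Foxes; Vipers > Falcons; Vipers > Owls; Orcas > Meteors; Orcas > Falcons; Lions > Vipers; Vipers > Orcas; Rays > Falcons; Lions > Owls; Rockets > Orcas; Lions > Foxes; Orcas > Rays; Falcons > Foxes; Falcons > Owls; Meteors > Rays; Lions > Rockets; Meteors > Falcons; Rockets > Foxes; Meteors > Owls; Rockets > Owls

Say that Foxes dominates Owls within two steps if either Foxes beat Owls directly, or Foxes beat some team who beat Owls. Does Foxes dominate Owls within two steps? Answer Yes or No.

Foxes did not beat Owls directly.
Foxes beat Rays, Vipers. Of those, Rays beat Owls.

Yes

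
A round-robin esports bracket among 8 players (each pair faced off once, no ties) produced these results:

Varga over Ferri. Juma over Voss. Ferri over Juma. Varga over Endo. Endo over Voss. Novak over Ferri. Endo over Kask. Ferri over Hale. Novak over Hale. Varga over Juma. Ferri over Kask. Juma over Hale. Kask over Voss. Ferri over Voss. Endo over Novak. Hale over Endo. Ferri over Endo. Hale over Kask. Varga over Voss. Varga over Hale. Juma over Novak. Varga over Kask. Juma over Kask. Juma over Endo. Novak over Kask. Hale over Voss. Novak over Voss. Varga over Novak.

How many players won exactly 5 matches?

Win totals: Ferri 5, Juma 5, Novak 4, Hale 3, Varga 7, Voss 0, Endo 3, Kask 1.
Exactly 5: Ferri, Juma — 2 players.

2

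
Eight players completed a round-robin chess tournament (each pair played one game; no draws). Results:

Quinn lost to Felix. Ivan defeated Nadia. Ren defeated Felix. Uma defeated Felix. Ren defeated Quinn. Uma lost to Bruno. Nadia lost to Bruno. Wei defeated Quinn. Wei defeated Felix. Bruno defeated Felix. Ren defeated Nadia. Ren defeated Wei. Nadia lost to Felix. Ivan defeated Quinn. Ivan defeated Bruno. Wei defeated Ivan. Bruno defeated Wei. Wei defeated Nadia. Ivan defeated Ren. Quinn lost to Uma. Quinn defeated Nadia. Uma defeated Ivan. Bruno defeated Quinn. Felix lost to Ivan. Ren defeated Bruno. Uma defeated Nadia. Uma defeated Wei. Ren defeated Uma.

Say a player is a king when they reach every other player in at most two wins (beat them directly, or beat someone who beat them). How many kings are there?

3

Wei cannot reach Uma in two steps.
Felix cannot reach Wei, Uma, Ivan, Ren, Bruno in two steps.
Quinn cannot reach Wei, Felix, Uma, Ivan, Ren, Bruno in two steps.
Nadia cannot reach Wei, Felix, Quinn, Uma, Ivan, Ren, Bruno in two steps.
Uma reaches everyone (king).
Ivan reaches everyone (king).
Ren reaches everyone (king).
Bruno cannot reach Ren in two steps.
Kings: Uma, Ivan, Ren — 3.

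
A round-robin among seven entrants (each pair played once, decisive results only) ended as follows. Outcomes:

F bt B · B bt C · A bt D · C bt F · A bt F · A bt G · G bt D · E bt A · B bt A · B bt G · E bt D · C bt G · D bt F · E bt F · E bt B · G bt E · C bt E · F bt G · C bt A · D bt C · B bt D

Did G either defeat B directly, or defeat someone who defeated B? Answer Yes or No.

Yes

G did not beat B directly.
G beat D, E. Of those, E beat B.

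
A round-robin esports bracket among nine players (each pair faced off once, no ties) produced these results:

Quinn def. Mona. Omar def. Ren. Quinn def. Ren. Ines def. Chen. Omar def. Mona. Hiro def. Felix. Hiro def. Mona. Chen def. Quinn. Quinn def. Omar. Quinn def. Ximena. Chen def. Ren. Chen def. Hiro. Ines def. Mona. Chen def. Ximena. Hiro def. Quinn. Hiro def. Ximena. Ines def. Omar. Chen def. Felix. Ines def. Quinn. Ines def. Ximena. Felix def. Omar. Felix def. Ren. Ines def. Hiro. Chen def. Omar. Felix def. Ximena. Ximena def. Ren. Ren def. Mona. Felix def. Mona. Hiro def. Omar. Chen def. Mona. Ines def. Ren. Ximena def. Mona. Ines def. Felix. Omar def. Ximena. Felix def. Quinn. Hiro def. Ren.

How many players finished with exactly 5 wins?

Win totals: Mona 0, Quinn 4, Ines 8, Omar 3, Hiro 6, Chen 7, Ximena 2, Ren 1, Felix 5.
Exactly 5: Felix — 1 player.

1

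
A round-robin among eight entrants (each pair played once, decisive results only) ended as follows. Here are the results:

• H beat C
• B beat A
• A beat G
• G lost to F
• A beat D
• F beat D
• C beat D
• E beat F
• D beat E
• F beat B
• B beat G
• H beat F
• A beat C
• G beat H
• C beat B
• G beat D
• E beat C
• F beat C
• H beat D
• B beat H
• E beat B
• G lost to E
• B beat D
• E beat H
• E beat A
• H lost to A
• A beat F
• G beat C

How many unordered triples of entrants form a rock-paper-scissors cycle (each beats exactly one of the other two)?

12

Win totals: A 5, B 4, C 2, D 1, E 6, F 4, G 3, H 3.
An entrant with w wins dominates both others in C(w,2) triples; summing gives 10 + 6 + 1 + 0 + 15 + 6 + 3 + 3 = 44 transitive triples.
Total triples C(8,3) = 56, so cyclic triples = 56 − 44 = 12.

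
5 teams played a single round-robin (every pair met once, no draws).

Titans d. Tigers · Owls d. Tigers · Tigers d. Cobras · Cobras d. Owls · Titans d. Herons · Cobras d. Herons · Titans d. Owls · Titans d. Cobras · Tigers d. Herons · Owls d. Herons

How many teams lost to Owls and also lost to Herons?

0

Owls beat: Herons, Tigers.
Herons beat: no one.
No one was beaten by both.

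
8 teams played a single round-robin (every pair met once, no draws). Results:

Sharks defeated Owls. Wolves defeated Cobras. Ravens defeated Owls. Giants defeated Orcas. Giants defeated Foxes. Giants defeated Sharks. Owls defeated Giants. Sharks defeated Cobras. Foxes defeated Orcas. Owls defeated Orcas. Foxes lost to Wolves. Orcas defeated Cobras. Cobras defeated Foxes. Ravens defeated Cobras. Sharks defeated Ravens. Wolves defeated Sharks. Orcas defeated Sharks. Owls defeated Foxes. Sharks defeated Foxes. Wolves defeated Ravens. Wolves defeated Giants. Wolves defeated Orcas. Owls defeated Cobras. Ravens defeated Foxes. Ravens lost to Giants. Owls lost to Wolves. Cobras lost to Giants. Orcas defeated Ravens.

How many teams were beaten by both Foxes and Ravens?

0

Foxes beat: Orcas.
Ravens beat: Foxes, Owls, Cobras.
No one was beaten by both.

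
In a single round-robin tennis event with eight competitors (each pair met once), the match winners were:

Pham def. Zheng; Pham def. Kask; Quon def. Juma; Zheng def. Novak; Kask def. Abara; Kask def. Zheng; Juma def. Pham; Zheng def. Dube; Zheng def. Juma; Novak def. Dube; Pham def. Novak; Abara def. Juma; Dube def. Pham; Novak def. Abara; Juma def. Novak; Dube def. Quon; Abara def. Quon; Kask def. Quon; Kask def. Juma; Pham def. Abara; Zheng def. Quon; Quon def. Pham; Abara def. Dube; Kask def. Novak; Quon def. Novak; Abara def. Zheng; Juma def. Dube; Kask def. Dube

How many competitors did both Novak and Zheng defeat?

Novak beat: Dube, Abara.
Zheng beat: Dube, Quon, Juma, Novak.
Both beat: Dube — 1.

1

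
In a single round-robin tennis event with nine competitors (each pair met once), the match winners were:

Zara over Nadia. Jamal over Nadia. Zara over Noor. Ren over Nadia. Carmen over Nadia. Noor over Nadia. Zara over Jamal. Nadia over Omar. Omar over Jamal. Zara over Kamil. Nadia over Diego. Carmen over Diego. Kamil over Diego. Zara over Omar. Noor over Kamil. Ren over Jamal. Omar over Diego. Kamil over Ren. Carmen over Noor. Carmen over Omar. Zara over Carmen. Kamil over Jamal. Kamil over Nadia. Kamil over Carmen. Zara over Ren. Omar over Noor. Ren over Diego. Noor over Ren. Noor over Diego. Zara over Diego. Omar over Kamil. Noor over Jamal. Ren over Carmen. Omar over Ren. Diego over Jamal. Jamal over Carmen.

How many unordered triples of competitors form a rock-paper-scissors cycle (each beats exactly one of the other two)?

12

Win totals: Ren 4, Carmen 4, Jamal 2, Kamil 5, Noor 5, Omar 5, Zara 8, Diego 1, Nadia 2.
A competitor with w wins dominates both others in C(w,2) triples; summing gives 6 + 6 + 1 + 10 + 10 + 10 + 28 + 0 + 1 = 72 transitive triples.
Total triples C(9,3) = 84, so cyclic triples = 84 − 72 = 12.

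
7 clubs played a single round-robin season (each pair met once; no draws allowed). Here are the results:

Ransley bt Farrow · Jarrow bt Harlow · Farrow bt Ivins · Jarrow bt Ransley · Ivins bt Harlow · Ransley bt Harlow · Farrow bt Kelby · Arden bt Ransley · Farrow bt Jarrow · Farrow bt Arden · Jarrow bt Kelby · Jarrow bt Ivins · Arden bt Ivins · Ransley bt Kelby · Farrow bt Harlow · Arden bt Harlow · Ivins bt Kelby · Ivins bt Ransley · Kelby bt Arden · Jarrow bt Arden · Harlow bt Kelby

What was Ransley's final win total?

3

Ransley's results: beat Farrow, Kelby, Harlow; lost to Arden, Ivins, Jarrow.
That is 3 wins.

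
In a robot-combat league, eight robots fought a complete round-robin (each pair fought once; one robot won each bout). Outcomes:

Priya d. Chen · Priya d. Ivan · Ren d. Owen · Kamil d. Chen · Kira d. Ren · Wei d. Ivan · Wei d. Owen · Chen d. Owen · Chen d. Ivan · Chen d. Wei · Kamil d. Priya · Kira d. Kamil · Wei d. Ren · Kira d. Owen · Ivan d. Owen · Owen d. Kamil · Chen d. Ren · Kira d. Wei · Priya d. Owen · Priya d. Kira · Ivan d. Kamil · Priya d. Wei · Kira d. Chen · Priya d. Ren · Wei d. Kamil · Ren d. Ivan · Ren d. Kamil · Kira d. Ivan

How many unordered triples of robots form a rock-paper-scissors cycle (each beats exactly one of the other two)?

9

Win totals: Priya 6, Chen 4, Kira 6, Kamil 2, Ivan 2, Wei 4, Owen 1, Ren 3.
A robot with w wins dominates both others in C(w,2) triples; summing gives 15 + 6 + 15 + 1 + 1 + 6 + 0 + 3 = 47 transitive triples.
Total triples C(8,3) = 56, so cyclic triples = 56 − 47 = 9.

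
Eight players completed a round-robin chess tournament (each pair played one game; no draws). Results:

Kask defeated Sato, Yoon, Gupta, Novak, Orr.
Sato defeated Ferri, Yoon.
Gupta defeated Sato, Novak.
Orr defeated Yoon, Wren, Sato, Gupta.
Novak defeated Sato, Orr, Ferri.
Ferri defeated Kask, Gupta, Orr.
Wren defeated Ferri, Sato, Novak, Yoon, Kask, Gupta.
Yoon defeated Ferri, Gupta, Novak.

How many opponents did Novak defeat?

Novak's results: beat Orr, Ferri, Sato; lost to Gupta, Kask, Wren, Yoon.
That is 3 wins.

3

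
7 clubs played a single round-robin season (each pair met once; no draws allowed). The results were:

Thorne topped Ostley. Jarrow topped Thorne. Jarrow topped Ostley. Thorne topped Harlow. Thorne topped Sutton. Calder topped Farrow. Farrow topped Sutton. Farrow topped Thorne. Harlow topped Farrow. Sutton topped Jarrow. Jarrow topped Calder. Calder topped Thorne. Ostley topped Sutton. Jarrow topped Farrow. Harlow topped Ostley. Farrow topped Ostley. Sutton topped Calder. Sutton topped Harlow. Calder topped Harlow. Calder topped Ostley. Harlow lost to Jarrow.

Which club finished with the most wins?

Win totals: Calder 4, Thorne 3, Ostley 1, Harlow 2, Sutton 3, Jarrow 5, Farrow 3.
Jarrow leads with 5 wins (next highest: 4).

Jarrow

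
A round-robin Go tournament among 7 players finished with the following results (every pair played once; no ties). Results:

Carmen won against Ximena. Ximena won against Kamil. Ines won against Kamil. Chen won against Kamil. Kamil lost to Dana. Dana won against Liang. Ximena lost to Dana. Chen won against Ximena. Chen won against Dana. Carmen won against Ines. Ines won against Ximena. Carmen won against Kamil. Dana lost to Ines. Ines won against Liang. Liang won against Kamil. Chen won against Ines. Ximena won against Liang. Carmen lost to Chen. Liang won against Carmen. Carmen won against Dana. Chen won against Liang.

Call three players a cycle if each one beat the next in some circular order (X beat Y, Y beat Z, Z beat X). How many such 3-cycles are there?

3

Win totals: Kamil 0, Ximena 2, Liang 2, Chen 6, Carmen 4, Dana 3, Ines 4.
A player with w wins dominates both others in C(w,2) triples; summing gives 0 + 1 + 1 + 15 + 6 + 3 + 6 = 32 transitive triples.
Total triples C(7,3) = 35, so cyclic triples = 35 − 32 = 3.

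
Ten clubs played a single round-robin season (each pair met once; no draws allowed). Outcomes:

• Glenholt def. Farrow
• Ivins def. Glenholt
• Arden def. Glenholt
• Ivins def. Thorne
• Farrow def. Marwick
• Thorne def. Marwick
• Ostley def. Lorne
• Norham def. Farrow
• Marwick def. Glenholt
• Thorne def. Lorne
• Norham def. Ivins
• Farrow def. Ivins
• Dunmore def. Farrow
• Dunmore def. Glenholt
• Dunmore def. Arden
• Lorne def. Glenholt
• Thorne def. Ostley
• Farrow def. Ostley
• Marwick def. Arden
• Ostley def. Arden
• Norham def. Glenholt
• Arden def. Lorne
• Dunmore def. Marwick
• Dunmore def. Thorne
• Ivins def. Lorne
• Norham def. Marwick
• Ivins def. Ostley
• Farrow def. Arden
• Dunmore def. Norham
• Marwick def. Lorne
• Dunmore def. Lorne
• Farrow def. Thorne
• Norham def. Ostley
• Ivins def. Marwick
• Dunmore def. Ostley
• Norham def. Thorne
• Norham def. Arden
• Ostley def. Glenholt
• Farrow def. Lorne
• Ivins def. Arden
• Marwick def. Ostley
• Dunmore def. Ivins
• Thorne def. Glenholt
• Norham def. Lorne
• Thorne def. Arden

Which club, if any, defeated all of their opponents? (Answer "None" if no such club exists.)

Dunmore has 9 wins out of 9 opponents — a perfect record.

Dunmore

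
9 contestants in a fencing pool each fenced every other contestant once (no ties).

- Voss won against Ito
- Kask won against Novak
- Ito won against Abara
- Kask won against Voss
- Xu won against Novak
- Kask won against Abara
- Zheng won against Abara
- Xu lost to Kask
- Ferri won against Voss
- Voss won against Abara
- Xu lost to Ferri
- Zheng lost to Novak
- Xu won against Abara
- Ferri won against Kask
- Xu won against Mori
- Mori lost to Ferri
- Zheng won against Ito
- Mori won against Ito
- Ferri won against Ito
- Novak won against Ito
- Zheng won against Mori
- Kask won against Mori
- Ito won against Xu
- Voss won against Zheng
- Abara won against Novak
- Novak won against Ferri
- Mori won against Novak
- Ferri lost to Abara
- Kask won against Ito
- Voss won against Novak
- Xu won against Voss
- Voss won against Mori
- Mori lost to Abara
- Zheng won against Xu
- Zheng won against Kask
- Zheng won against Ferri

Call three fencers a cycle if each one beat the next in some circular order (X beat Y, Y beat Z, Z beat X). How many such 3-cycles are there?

Win totals: Zheng 6, Mori 2, Ferri 5, Xu 4, Ito 2, Kask 6, Voss 5, Novak 3, Abara 3.
A fencer with w wins dominates both others in C(w,2) triples; summing gives 15 + 1 + 10 + 6 + 1 + 15 + 10 + 3 + 3 = 64 transitive triples.
Total triples C(9,3) = 84, so cyclic triples = 84 − 64 = 20.

20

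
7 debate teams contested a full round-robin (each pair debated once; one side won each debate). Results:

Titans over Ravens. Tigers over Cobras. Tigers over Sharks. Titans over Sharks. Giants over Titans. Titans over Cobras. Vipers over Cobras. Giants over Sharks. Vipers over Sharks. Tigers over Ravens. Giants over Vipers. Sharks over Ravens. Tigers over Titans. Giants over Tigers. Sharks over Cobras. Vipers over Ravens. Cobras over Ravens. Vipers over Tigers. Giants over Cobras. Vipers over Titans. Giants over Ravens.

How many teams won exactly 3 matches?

Win totals: Sharks 2, Ravens 0, Giants 6, Titans 3, Vipers 5, Tigers 4, Cobras 1.
Exactly 3: Titans — 1 team.

1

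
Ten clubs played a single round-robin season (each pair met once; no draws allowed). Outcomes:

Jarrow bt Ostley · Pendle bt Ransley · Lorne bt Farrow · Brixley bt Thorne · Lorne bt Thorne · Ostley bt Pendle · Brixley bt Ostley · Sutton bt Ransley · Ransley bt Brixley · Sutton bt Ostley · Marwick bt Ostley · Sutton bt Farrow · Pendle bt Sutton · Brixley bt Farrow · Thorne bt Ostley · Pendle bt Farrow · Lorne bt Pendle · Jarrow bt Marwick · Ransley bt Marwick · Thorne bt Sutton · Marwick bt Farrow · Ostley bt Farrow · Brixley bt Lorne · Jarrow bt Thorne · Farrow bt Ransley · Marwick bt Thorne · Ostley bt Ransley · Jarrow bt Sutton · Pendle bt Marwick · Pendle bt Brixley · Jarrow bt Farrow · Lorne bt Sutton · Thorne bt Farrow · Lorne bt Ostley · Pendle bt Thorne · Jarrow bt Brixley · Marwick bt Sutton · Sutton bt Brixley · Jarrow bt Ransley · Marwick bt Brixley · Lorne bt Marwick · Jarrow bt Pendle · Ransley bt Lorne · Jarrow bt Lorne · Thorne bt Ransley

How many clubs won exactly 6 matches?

Win totals: Jarrow 9, Ransley 3, Thorne 4, Sutton 4, Farrow 1, Ostley 3, Lorne 6, Marwick 5, Pendle 6, Brixley 4.
Exactly 6: Lorne, Pendle — 2 clubs.

2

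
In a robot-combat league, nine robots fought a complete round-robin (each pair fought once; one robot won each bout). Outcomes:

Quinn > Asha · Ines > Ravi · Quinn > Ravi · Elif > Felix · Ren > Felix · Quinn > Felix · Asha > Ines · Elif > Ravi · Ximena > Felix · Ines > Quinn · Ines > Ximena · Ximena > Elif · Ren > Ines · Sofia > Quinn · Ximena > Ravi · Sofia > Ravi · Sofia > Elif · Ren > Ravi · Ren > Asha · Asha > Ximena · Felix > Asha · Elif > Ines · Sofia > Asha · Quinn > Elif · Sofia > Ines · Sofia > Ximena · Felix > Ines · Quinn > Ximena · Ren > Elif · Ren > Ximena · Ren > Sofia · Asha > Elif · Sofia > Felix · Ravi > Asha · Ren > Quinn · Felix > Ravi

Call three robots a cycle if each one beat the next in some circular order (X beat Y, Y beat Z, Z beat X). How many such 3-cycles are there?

10

Win totals: Asha 3, Sofia 7, Ren 8, Ines 3, Elif 3, Ximena 3, Felix 3, Quinn 5, Ravi 1.
A robot with w wins dominates both others in C(w,2) triples; summing gives 3 + 21 + 28 + 3 + 3 + 3 + 3 + 10 + 0 = 74 transitive triples.
Total triples C(9,3) = 84, so cyclic triples = 84 − 74 = 10.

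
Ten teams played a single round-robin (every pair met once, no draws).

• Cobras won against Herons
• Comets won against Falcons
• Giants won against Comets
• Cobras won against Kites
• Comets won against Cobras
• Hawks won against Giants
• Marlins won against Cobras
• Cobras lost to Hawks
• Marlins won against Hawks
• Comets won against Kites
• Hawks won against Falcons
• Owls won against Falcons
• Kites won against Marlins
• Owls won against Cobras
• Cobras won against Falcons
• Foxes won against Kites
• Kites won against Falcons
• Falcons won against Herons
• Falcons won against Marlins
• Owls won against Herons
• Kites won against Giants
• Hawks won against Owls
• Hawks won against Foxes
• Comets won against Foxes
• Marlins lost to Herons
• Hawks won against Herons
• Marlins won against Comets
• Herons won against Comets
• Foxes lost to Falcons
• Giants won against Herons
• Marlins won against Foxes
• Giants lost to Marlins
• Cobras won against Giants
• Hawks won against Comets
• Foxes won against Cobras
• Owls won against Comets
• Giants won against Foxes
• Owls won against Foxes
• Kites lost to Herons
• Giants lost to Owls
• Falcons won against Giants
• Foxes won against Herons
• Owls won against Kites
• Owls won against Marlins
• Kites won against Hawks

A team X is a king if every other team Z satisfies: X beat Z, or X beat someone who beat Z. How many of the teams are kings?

4

Falcons cannot reach Owls in two steps.
Herons cannot reach Owls in two steps.
Giants cannot reach Hawks, Owls in two steps.
Marlins reaches everyone (king).
Hawks reaches everyone (king).
Comets cannot reach Owls in two steps.
Cobras cannot reach Owls in two steps.
Owls reaches everyone (king).
Kites reaches everyone (king).
Foxes cannot reach Owls in two steps.
Kings: Marlins, Hawks, Owls, Kites — 4.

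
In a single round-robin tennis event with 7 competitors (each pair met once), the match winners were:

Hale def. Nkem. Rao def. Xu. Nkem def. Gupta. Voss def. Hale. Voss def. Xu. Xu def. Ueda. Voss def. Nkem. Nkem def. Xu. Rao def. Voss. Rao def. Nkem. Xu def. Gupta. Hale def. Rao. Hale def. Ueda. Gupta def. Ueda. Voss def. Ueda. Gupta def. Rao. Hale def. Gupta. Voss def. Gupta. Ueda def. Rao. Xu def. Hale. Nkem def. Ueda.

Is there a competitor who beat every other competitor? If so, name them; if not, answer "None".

None

Highest win total is Voss with 5 (out of 6 possible).
Voss lost to Rao, so no competitor went undefeated.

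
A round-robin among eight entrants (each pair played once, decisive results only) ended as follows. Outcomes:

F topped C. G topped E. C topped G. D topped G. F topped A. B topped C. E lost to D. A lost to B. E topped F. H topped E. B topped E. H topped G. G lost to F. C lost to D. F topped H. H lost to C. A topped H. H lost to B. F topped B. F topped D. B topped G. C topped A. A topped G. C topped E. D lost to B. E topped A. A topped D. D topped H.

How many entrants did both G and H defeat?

G beat: E.
H beat: E, G.
Both beat: E — 1.

1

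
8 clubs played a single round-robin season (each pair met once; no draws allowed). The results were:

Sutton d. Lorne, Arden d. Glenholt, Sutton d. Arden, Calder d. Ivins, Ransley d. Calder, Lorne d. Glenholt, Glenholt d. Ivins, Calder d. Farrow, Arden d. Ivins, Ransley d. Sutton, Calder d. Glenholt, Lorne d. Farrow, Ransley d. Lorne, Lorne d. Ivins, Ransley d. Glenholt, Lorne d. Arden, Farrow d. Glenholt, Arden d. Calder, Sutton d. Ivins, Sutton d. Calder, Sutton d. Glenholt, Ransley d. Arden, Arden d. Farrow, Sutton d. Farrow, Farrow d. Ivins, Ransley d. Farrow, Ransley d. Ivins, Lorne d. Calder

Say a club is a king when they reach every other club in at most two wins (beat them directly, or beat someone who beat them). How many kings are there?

Lorne cannot reach Ransley, Sutton in two steps.
Ransley reaches everyone (king).
Glenholt cannot reach Lorne, Ransley, Farrow, Calder, Sutton, Arden in two steps.
Farrow cannot reach Lorne, Ransley, Calder, Sutton, Arden in two steps.
Calder cannot reach Lorne, Ransley, Sutton, Arden in two steps.
Ivins cannot reach Lorne, Ransley, Glenholt, Farrow, Calder, Sutton, Arden in two steps.
Sutton cannot reach Ransley in two steps.
Arden cannot reach Lorne, Ransley, Sutton in two steps.
Kings: Ransley — 1.

1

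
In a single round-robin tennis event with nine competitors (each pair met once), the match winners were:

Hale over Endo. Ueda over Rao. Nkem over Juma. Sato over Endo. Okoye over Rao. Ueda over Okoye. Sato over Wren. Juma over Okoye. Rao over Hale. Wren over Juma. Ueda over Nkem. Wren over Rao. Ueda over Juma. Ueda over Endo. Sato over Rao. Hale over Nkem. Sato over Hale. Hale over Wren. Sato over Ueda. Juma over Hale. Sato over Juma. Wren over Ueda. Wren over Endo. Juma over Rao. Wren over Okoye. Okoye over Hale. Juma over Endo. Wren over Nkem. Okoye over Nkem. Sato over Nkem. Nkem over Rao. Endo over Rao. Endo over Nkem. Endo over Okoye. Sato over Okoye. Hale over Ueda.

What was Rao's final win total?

Rao's results: beat Hale; lost to Okoye, Sato, Endo, Wren, Ueda, Nkem, Juma.
That is 1 win.

1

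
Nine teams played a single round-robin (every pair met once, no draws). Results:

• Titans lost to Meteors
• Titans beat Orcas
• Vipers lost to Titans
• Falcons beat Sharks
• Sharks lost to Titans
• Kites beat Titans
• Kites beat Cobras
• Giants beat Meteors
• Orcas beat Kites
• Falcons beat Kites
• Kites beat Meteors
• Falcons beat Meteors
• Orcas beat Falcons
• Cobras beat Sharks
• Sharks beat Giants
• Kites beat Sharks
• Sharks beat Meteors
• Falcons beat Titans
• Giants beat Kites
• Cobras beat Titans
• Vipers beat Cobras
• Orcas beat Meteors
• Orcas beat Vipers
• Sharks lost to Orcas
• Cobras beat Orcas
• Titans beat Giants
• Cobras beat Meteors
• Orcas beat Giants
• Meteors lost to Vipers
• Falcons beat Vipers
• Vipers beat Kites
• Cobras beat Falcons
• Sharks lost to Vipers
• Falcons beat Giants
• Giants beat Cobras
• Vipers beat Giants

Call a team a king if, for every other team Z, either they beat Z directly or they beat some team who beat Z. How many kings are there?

6

Titans reaches everyone (king).
Falcons reaches everyone (king).
Meteors cannot reach Falcons, Kites, Cobras in two steps.
Giants cannot reach Vipers in two steps.
Sharks cannot reach Falcons, Vipers, Orcas in two steps.
Vipers reaches everyone (king).
Kites reaches everyone (king).
Orcas reaches everyone (king).
Cobras reaches everyone (king).
Kings: Titans, Falcons, Vipers, Kites, Orcas, Cobras — 6.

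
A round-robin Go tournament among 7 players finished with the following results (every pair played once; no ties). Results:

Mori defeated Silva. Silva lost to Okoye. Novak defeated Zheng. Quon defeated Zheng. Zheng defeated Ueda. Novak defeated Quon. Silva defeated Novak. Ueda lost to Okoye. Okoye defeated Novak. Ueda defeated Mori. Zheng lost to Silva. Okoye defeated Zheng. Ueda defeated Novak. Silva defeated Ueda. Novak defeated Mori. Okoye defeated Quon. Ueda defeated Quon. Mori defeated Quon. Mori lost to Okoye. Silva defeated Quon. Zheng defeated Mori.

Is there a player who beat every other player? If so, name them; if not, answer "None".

Okoye

Okoye has 6 wins out of 6 opponents — a perfect record.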